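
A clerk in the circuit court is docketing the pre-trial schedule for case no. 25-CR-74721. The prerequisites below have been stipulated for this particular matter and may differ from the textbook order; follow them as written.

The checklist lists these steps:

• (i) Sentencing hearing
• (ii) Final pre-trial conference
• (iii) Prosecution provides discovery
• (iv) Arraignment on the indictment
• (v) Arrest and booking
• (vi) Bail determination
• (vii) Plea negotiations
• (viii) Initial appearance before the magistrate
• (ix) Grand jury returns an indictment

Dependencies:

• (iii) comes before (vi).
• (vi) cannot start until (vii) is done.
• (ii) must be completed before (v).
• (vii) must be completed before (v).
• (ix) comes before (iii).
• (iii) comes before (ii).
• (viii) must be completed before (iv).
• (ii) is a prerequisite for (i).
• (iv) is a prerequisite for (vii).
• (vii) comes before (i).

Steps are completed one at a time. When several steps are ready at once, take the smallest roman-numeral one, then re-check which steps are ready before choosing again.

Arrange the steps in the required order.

(viii) → (iv) → (vii) → (ix) → (iii) → (ii) → (i) → (v) → (vi)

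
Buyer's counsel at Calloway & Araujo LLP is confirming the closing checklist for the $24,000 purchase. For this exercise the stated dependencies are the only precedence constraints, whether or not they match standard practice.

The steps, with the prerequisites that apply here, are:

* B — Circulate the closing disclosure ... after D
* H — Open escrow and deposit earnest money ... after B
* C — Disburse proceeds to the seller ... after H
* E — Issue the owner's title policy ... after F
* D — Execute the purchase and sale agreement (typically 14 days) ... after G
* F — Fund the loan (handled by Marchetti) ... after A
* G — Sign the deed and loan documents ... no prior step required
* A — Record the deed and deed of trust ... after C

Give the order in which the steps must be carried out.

G, D, B, H, C, A, F, E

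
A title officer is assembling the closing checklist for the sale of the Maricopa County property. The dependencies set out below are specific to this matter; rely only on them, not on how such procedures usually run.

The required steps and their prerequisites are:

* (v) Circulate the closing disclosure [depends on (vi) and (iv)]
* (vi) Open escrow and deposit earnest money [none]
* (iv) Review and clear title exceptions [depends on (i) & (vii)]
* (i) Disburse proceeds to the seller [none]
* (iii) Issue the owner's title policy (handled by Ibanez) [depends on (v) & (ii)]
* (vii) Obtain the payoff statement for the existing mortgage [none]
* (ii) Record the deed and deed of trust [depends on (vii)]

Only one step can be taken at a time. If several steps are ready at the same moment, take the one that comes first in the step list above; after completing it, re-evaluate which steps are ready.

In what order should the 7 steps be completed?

(vi) → (i) → (vii) → (iv) → (v) → (ii) → (iii)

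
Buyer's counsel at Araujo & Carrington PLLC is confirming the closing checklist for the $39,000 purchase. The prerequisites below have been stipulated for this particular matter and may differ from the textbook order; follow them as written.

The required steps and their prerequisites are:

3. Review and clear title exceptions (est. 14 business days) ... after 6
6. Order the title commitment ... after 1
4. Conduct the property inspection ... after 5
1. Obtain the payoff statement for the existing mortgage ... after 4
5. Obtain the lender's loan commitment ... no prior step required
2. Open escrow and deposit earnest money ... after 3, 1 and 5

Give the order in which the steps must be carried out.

5 → 4 → 1 → 6 → 3 → 2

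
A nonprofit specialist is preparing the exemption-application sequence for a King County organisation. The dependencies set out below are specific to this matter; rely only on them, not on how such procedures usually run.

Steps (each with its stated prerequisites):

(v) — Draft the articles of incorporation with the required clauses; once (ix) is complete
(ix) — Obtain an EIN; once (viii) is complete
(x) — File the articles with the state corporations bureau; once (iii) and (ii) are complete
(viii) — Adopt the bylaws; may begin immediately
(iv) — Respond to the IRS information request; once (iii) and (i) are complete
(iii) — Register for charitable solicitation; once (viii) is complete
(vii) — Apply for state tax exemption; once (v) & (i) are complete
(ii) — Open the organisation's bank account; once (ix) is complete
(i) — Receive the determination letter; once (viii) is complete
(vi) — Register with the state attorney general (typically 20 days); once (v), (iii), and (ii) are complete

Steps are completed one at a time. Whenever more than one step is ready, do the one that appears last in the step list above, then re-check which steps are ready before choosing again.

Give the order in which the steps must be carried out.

Only (viii) has no prerequisites, so it is first.
Now (i), (iii) and (ix) have their prerequisites met. (i) is listed later, so (i) next.
Ready: (iii) and (ix). (iii) is listed later → (iii).
Ready: (iv) and (ix). (iv) is listed later → (iv).
Next only (ix) has its prerequisites met → (ix).
Now (ii) and (v) have their prerequisites met. (ii) is listed later, so (ii) next.
Now (x) and (v) have their prerequisites met. (x) is listed later, so (x) next.
That leaves (v) as the only ready step → (v).
Now (vi) and (vii) have their prerequisites met. (vi) is listed later, so (vi) next.
(vii) needed (i) and (v), now all done → (vii).

(viii), (i), (iii), (iv), (ix), (ii), (x), (v), (vi), (vii)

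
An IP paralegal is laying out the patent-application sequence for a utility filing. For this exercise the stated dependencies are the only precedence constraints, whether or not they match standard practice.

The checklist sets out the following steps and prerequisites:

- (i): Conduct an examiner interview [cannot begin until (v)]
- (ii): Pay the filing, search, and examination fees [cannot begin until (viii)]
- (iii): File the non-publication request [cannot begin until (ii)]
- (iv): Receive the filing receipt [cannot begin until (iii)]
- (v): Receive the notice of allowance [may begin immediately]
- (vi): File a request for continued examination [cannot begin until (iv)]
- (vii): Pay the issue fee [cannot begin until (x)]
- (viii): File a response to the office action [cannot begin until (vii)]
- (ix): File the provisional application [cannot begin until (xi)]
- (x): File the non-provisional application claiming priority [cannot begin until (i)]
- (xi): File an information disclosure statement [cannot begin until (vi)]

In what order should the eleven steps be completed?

(v), (i), (x), (vii), (viii), (ii), (iii), (iv), (vi), (xi), (ix)

(v) is the only step with nothing outstanding, so it goes first.
(i) needed (v), now all done → (i).
That leaves (x) as the only ready step → (x).
That leaves (vii) as the only ready step → (vii).
(viii) needed (vii), now all done → (viii).
(ii) needed (viii), now all done → (ii).
That leaves (iii) as the only ready step → (iii).
(iv) is the only step now ready → (iv).
Next only (vi) has its prerequisites met → (vi).
(xi) needed (vi), now all done → (xi).
(ix) is the only step now ready → (ix).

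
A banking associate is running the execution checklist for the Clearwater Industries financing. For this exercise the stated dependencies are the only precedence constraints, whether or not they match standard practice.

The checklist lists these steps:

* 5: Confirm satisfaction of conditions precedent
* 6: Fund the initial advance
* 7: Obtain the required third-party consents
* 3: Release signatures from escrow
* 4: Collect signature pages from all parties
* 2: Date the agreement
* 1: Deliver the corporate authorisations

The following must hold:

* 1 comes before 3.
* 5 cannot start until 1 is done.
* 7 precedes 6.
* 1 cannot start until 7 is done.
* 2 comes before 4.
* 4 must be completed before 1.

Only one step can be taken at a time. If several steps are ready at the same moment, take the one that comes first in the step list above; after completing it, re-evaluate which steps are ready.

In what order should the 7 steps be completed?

7, 6, 2, 4, 1, 5, 3

Nothing is required for 7 and 2. 7 is listed earlier → 7 first.
6 now also ready, so the ready set is {6, 2}; 6 is listed earlier → 6.
Next only 2 has its prerequisites met → 2.
That leaves 4 as the only ready step → 4.
1 needed 7 and 4, now all done → 1.
Ready: 5 and 3. 5 is listed earlier → 5.
Next only 3 has its prerequisites met → 3.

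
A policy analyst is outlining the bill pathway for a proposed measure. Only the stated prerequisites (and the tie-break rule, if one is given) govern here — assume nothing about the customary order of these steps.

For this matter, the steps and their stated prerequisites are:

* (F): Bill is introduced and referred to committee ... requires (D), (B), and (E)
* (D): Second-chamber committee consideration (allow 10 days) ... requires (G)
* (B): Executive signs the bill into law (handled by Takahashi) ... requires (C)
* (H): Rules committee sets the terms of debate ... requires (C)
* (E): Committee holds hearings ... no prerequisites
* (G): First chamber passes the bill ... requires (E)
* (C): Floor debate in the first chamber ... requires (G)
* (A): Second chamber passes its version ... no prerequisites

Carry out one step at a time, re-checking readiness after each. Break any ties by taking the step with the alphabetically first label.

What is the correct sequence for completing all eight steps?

(A) → (E) → (G) → (C) → (B) → (D) → (F) → (H)

Nothing is required for (A) and (E). (A) has the earlier label → (A) first.
Next only (E) has its prerequisites met → (E).
(G) is the only step now ready → (G).
(C) and (D) are both available; (C) has the earlier label → (C).
(B) and (H) now also ready, so the ready set is {(B), (D), (H)}; (B) has the earlier label → (B).
(D) and (H) are both available; (D) has the earlier label → (D).
(F) and (H) are both available; (F) has the earlier label → (F).
That leaves (H) as the only ready step → (H).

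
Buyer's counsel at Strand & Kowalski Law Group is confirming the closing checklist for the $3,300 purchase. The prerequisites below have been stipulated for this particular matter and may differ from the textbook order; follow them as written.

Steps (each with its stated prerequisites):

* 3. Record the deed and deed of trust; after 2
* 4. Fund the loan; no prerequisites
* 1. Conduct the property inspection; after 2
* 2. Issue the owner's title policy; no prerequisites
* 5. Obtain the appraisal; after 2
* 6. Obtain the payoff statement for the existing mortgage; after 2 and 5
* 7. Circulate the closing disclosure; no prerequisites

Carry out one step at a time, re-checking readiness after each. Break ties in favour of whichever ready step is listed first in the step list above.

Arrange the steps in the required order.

4, 2, 3, 1, 5, 6, 7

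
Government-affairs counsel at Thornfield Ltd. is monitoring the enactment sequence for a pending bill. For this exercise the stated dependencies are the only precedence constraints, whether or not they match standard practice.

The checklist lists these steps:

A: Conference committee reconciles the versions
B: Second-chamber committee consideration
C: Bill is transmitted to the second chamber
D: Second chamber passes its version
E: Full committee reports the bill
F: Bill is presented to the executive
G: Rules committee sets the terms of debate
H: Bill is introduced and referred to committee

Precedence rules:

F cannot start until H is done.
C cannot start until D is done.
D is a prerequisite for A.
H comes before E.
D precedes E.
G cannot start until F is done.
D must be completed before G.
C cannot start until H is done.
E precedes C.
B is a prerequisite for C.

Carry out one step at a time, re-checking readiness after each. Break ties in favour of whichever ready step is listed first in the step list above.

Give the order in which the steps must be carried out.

B, D, A, H, E, C, F, G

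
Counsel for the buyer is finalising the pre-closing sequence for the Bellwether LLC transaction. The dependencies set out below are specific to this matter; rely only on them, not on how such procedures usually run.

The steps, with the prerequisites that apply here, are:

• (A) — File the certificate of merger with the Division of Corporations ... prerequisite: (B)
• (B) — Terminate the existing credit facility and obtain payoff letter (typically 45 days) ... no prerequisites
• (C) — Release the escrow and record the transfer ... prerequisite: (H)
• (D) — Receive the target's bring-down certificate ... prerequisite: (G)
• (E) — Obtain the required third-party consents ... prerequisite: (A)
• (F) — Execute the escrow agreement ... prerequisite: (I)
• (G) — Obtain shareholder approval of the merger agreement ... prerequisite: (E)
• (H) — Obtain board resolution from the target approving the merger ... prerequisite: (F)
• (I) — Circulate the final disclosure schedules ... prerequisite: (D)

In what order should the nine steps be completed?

(B) (A) (E) (G) (D) (I) (F) (H) (C)

Only (B) has no prerequisites, so it is first.
(A) is the only step now ready → (A).
(E) needed (A), now all done → (E).
(G) needed (E), now all done → (G).
Next only (D) has its prerequisites met → (D).
(I) needed (D), now all done → (I).
(F) is the only step now ready → (F).
(H) needed (F), now all done → (H).
(C) is the only step now ready → (C).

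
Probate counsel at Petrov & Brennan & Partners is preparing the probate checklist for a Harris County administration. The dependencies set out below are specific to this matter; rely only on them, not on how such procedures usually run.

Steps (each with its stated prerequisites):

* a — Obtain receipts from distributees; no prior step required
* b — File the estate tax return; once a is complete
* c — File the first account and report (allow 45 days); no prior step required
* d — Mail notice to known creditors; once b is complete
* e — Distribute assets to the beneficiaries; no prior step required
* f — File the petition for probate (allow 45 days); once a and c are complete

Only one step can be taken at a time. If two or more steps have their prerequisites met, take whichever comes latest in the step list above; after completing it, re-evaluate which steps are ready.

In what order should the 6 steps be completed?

Nothing is required for e, c and a. e is listed later → e first.
Now c and a have their prerequisites met. c is listed later, so c next.
That leaves a as the only ready step → a.
f and b are both available; f is listed later → f.
b needed a, now all done → b.
Next only d has its prerequisites met → d.

e → c → a → f → b → d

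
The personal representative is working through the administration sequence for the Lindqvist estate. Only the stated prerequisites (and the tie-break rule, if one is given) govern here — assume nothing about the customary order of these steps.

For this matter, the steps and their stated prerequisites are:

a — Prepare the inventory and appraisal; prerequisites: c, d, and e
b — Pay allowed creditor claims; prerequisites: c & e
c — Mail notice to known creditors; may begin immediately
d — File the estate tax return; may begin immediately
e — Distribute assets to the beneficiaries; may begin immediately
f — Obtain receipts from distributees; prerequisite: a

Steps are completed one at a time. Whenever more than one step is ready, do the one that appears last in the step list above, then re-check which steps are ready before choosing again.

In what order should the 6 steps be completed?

e, d, c, b, a, f

e, d and c have no prerequisites; e is listed later, so e is first.
Now d and c have their prerequisites met. d is listed later, so d next.
c is the only step now ready → c.
Now b and a have their prerequisites met. b is listed later, so b next.
a is the only step now ready → a.
f needed a, now all done → f.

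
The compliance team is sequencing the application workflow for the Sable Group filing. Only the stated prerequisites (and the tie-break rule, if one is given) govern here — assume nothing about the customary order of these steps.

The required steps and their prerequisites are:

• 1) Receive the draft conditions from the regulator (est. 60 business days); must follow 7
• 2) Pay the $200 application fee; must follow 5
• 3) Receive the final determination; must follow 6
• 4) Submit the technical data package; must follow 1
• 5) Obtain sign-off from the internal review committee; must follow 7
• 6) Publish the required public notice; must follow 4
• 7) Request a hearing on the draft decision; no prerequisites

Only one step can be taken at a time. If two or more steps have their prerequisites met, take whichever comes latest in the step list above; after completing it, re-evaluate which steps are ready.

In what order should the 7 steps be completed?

7 → 5 → 2 → 1 → 4 → 6 → 3

Only 7 has no prerequisites, so it is first.
Ready: 5 and 1. 5 is listed later → 5.
Ready: 2 and 1. 2 is listed later → 2.
1 needed 7, now all done → 1.
Next only 4 has its prerequisites met → 4.
6 is the only step now ready → 6.
3 is the only step now ready → 3.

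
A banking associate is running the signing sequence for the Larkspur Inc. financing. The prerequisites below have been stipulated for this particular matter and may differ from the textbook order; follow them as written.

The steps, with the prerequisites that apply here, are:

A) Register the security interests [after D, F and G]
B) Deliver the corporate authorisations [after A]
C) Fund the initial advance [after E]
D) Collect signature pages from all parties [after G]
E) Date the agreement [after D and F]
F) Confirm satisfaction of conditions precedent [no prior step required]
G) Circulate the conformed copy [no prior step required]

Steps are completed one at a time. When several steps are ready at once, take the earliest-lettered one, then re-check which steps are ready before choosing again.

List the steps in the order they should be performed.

F and G have no prerequisites; F has the earlier label, so F is first.
That leaves G as the only ready step → G.
That leaves D as the only ready step → D.
Now A and E have their prerequisites met. A has the earlier label, so A next.
Ready: B and E. B has the earlier label → B.
E is the only step now ready → E.
C needed E, now all done → C.

F, G, D, A, B, E, C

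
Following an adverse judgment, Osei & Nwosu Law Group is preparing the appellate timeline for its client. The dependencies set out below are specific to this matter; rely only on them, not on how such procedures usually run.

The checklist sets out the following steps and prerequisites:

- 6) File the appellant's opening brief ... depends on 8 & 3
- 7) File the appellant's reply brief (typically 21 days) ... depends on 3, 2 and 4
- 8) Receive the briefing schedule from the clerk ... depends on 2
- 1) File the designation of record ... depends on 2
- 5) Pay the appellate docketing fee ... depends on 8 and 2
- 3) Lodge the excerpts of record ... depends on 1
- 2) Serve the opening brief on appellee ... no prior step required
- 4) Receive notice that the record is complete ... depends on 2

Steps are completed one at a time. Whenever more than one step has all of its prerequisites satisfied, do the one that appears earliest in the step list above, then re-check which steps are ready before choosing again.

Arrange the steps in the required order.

2 is the only step with nothing outstanding, so it goes first.
8, 1 and 4 are all available; 8 is listed earlier → 8.
5 now also ready, so the ready set is {1, 5, 4}; 1 is listed earlier → 1.
Now 5, 3 and 4 have their prerequisites met. 5 is listed earlier, so 5 next.
Now 3 and 4 have their prerequisites met. 3 is listed earlier, so 3 next.
6 now also ready, so the ready set is {6, 4}; 6 is listed earlier → 6.
4 is the only step now ready → 4.
7 is the only step now ready → 7.

2 8 1 5 3 6 4 7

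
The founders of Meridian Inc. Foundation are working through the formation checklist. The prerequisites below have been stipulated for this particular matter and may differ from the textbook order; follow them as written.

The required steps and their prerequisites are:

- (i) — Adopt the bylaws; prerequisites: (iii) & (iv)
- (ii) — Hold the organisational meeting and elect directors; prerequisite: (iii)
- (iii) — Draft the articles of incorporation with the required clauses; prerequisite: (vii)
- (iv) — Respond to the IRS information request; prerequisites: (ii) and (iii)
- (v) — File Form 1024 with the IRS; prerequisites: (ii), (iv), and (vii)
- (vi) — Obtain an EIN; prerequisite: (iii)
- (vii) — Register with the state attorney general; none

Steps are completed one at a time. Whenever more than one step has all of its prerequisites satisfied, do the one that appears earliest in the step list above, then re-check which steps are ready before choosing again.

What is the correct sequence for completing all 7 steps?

(vii) → (iii) → (ii) → (iv) → (i) → (v) → (vi)

(vii) has no prerequisites → (vii) first.
That leaves (iii) as the only ready step → (iii).
Now (ii) and (vi) have their prerequisites met. (ii) is listed earlier, so (ii) next.
(iv) and (vi) are both available; (iv) is listed earlier → (iv).
Now (i), (v) and (vi) have their prerequisites met. (i) is listed earlier, so (i) next.
Ready: (v) and (vi). (v) is listed earlier → (v).
Next only (vi) has its prerequisites met → (vi).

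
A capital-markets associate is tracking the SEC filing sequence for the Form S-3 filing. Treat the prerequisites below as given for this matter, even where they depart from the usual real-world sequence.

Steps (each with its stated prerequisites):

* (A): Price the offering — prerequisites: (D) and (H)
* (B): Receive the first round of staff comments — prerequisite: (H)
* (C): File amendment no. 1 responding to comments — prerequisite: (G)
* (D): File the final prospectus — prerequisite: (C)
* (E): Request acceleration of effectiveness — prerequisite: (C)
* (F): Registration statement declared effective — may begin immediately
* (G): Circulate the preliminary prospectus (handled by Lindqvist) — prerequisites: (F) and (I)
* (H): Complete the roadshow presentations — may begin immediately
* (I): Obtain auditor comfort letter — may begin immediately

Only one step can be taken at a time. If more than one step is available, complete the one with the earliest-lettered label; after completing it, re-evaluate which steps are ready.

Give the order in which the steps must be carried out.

(F) (H) (B) (I) (G) (C) (D) (A) (E)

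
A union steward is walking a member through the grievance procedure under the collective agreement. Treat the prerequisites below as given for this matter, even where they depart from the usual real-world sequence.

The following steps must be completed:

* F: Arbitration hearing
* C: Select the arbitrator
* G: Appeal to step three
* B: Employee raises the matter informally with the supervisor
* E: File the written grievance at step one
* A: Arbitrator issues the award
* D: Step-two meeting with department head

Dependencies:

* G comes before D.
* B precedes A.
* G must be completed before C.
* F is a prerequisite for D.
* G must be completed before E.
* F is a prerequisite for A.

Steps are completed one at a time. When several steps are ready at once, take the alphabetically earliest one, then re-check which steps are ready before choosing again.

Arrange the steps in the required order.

B, F, A, G, C, D, E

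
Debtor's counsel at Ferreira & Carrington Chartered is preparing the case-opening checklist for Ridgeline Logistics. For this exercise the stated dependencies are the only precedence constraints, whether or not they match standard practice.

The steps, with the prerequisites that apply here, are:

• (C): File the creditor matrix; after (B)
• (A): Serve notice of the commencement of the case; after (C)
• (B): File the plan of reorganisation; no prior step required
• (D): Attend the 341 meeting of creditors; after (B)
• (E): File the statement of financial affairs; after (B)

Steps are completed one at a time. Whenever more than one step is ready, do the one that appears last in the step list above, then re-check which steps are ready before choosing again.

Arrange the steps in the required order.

(B), (E), (D), (C), (A)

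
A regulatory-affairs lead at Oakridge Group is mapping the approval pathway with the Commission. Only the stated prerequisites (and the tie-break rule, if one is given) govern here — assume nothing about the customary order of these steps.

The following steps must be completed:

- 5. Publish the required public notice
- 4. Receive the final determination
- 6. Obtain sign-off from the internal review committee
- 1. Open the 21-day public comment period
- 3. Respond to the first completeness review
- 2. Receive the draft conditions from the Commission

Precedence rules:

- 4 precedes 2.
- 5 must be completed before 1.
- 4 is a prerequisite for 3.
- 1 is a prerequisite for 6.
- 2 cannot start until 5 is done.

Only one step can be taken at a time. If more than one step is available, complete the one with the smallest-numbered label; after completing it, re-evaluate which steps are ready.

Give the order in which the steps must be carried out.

Nothing is required for 4 and 5. 4 has the earlier label → 4 first.
3 now also ready, so the ready set is {3, 5}; 3 has the earlier label → 3.
Next only 5 has its prerequisites met → 5.
1 and 2 are both available; 1 has the earlier label → 1.
6 now also ready, so the ready set is {2, 6}; 2 has the earlier label → 2.
Next only 6 has its prerequisites met → 6.

4 3 5 1 2 6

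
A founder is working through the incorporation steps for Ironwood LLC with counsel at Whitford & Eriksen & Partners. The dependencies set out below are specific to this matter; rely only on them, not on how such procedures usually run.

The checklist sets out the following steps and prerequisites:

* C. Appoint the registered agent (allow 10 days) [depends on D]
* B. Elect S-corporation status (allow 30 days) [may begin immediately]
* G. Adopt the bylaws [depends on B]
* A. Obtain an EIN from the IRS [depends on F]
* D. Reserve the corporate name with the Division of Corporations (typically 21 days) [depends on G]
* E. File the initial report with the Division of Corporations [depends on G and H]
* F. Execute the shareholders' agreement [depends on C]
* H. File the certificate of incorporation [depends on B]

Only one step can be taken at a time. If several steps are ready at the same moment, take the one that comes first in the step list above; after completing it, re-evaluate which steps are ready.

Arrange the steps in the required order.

B → G → D → C → F → A → H → E

B is the only step with nothing outstanding, so it goes first.
G and H are both available; G is listed earlier → G.
D now also ready, so the ready set is {D, H}; D is listed earlier → D.
C now also ready, so the ready set is {C, H}; C is listed earlier → C.
Ready: F and H. F is listed earlier → F.
A now also ready, so the ready set is {A, H}; A is listed earlier → A.
H is the only step now ready → H.
E needed G and H, now all done → E.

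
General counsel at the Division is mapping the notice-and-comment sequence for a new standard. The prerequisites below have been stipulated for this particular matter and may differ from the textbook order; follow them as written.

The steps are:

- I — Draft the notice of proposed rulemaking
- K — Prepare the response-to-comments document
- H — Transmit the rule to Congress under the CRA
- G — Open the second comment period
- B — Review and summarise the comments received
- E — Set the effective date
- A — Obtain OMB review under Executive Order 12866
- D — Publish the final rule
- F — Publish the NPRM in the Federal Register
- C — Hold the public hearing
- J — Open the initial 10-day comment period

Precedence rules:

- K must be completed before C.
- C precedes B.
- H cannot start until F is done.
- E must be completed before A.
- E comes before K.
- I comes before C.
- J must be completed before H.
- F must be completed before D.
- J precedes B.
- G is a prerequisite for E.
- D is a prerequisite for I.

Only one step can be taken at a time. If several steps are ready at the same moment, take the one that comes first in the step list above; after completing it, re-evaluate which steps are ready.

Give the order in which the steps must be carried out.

Nothing is required for G, F and J. G is listed earlier → G first.
E now also ready, so the ready set is {E, F, J}; E is listed earlier → E.
Now K, A, F and J have their prerequisites met. K is listed earlier, so K next.
Ready: A, F and J. A is listed earlier → A.
Now F and J have their prerequisites met. F is listed earlier, so F next.
D and J are both available; D is listed earlier → D.
Now I and J have their prerequisites met. I is listed earlier, so I next.
Ready: C and J. C is listed earlier → C.
That leaves J as the only ready step → J.
Ready: H and B. H is listed earlier → H.
Next only B has its prerequisites met → B.

G, E, K, A, F, D, I, C, J, H, B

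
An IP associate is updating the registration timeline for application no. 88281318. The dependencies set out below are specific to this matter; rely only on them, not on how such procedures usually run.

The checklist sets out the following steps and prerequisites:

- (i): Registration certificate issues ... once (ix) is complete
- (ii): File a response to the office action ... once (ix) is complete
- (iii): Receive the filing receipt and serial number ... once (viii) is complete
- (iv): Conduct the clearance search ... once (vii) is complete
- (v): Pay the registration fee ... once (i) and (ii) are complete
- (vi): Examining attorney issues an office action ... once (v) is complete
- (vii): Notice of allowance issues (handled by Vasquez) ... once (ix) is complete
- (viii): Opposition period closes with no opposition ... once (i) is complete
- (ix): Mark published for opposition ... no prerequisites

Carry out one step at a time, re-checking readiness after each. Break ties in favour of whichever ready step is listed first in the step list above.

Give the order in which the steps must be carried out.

(ix) → (i) → (ii) → (v) → (vi) → (vii) → (iv) → (viii) → (iii)

Only (ix) has no prerequisites, so it is first.
Now (i), (ii) and (vii) have their prerequisites met. (i) is listed earlier, so (i) next.
(viii) now also ready, so the ready set is {(ii), (vii), (viii)}; (ii) is listed earlier → (ii).
Ready: (v), (vii) and (viii). (v) is listed earlier → (v).
Now (vi), (vii) and (viii) have their prerequisites met. (vi) is listed earlier, so (vi) next.
Now (vii) and (viii) have their prerequisites met. (vii) is listed earlier, so (vii) next.
Now (iv) and (viii) have their prerequisites met. (iv) is listed earlier, so (iv) next.
That leaves (viii) as the only ready step → (viii).
(iii) needed (viii), now all done → (iii).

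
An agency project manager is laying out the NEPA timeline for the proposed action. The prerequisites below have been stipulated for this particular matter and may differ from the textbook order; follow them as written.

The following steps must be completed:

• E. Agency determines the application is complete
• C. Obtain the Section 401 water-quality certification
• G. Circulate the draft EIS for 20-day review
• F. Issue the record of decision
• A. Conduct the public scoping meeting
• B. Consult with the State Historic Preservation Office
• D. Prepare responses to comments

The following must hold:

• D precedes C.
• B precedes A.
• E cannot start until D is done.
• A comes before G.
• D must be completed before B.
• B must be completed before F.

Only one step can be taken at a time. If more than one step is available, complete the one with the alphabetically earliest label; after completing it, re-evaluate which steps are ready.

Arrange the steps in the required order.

D B A C E F G

D has no prerequisites → D first.
Ready: B, C and E. B has the earlier label → B.
Ready: A, C, E and F. A has the earlier label → A.
C, E, F and G are all available; C has the earlier label → C.
E, F and G are all available; E has the earlier label → E.
F and G are both available; F has the earlier label → F.
G is the only step now ready → G.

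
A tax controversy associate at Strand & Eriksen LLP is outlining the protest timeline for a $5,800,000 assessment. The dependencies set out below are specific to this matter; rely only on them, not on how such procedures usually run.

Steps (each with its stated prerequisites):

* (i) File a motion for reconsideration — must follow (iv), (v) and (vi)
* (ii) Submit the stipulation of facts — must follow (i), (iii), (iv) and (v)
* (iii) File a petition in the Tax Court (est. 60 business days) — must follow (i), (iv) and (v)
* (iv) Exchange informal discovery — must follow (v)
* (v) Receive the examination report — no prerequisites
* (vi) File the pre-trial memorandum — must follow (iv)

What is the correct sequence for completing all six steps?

Only (v) has no prerequisites, so it is first.
(iv) is the only step now ready → (iv).
Next only (vi) has its prerequisites met → (vi).
(i) needed (iv), (v) and (vi), now all done → (i).
(iii) is the only step now ready → (iii).
(ii) needed (i), (iii), (iv) and (v), now all done → (ii).

(v), (iv), (vi), (i), (iii), (ii)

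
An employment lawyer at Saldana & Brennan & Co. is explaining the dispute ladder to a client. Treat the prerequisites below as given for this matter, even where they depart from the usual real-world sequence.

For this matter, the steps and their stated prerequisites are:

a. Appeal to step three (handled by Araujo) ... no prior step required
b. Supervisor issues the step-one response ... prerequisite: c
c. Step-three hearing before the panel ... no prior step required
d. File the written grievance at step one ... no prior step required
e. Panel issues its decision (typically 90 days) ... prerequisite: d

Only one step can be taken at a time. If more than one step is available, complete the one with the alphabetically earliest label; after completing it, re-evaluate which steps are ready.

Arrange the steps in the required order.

Nothing is required for a, c and d. a has the earlier label → a first.
c and d are both available; c has the earlier label → c.
Ready: b and d. b has the earlier label → b.
Next only d has its prerequisites met → d.
Next only e has its prerequisites met → e.

a, c, b, d, e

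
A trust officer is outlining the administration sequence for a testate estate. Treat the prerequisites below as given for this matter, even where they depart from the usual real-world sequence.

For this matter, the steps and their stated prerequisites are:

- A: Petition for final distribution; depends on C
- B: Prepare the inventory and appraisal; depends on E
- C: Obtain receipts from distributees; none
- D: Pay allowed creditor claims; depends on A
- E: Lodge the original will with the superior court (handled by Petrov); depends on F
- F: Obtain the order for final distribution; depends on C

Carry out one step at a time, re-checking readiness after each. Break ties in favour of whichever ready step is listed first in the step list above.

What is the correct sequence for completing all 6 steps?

Only C has no prerequisites, so it is first.
Now A and F have their prerequisites met. A is listed earlier, so A next.
D now also ready, so the ready set is {D, F}; D is listed earlier → D.
F needed C, now all done → F.
E needed F, now all done → E.
Next only B has its prerequisites met → B.

C, A, D, F, E, B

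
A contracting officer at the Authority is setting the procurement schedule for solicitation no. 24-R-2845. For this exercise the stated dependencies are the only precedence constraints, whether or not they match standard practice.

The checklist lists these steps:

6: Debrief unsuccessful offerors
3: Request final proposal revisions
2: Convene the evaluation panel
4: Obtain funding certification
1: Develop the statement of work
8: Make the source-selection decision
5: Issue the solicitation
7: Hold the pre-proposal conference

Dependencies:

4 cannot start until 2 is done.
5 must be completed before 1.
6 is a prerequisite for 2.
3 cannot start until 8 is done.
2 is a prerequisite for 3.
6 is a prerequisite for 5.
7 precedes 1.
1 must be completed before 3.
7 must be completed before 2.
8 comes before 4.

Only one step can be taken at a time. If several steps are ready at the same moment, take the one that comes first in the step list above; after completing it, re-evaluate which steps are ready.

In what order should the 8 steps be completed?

Nothing is required for 6, 8 and 7. 6 is listed earlier → 6 first.
Now 8, 5 and 7 have their prerequisites met. 8 is listed earlier, so 8 next.
Ready: 5 and 7. 5 is listed earlier → 5.
Next only 7 has its prerequisites met → 7.
2 and 1 are both available; 2 is listed earlier → 2.
Ready: 4 and 1. 4 is listed earlier → 4.
1 needed 5 and 7, now all done → 1.
3 needed 2, 1 and 8, now all done → 3.

6 → 8 → 5 → 7 → 2 → 4 → 1 → 3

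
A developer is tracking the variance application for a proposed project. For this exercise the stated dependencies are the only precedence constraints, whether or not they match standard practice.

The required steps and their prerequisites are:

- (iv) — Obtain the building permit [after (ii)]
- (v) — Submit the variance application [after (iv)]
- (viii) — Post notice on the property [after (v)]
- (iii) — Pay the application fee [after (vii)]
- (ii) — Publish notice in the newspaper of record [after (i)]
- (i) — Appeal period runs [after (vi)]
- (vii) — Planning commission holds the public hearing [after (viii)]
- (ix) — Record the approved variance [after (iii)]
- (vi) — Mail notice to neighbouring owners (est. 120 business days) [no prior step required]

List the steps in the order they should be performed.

(vi) → (i) → (ii) → (iv) → (v) → (viii) → (vii) → (iii) → (ix)

(vi) has no prerequisites → (vi) first.
That leaves (i) as the only ready step → (i).
(ii) is the only step now ready → (ii).
(iv) needed (ii), now all done → (iv).
Next only (v) has its prerequisites met → (v).
(viii) needed (v), now all done → (viii).
(vii) needed (viii), now all done → (vii).
(iii) needed (vii), now all done → (iii).
(ix) is the only step now ready → (ix).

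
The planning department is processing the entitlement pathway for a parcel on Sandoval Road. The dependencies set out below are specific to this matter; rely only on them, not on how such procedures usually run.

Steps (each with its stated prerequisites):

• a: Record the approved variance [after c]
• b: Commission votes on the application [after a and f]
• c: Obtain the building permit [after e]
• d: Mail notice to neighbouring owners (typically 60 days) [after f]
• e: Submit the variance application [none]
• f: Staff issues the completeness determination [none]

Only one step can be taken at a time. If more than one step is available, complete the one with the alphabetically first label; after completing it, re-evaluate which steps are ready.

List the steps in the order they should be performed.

e, c, a, f, b, d

e and f have no prerequisites; e has the earlier label, so e is first.
c and f are both available; c has the earlier label → c.
a and f are both available; a has the earlier label → a.
That leaves f as the only ready step → f.
Ready: b and d. b has the earlier label → b.
d needed f, now all done → d.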